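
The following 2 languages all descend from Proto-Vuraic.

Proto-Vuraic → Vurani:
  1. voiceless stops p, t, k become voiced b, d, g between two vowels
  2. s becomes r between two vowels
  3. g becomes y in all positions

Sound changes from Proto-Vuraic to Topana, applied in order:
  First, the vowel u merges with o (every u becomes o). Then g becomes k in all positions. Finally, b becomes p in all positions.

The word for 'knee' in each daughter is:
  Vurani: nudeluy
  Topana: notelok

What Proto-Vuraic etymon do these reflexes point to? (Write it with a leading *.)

Position 7: Vurani has y, Topana has k. Taking the neighbouring segments as reconstructed: Vurani y could go back to *g or *y; Topana k could go back to *k or *g — the one source consistent with every daughter is *g.
Position 2: Vurani has u, Topana has o. Vurani preserves u here (none of its changes turn any other segment into u), so the proto-segment is *u.
Verify the candidate proto-form against each daughter:
Vurani: *nutelug
  nutelug → nudelug   [intervocalic voicing]
  nudelug (rule 2 does not apply)
  nudelug → nudeluy   [unconditioned shift]
  giving Vurani nudeluy.
Topana: *nutelug > notelog > notelok  (by vowel merger, unconditioned shift)
*nutelug is the unique common source.

*nutelug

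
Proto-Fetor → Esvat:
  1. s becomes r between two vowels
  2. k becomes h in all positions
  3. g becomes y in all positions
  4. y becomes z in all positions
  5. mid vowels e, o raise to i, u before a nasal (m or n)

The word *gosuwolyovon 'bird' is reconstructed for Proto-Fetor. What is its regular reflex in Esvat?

Esvat: start from *gosuwolyovon.
  rule 1 (rhotacism): gosuwolyovon → goruwolyovon
  rule 2: no change — goruwolyovon
  rule 3 (unconditioned shift): goruwolyovon → yoruwolyovon
  rule 4 (unconditioned shift): yoruwolyovon → zoruwolzovon
  rule 5 (pre-nasal raising): zoruwolzovon → zoruwolzovun
  ⇒ Esvat zoruwolzovun

zoruwolzovun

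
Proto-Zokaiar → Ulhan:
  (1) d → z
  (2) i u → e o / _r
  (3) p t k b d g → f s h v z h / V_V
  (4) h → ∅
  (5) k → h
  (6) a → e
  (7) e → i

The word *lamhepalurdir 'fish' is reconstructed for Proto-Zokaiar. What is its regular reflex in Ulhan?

Ulhan: *lamhepalurdir
  lamhepalurdir → lamhepalurzir   [unconditioned shift]
  lamhepalurzir → lamhepalorzer   [pre-rhotic lowering]
  lamhepalorzer → lamhefalorzer   [intervocalic lenition]
  lamhefalorzer → lamefalorzer   [h-loss]
  lamefalorzer (rule 5 does not apply)
  lamefalorzer → lemefelorzer   [vowel merger]
  lemefelorzer → limifilorzir   [vowel merger]
  giving Ulhan limifilorzir.

limifilorzir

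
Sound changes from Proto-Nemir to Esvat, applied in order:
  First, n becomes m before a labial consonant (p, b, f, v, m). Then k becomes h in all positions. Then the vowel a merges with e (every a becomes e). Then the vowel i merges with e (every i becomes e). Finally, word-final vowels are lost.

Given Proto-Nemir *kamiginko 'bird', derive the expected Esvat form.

hemegenh

Esvat: *kamiginko > hamiginho > hemiginho > hemegenho > hemegenh  (by unconditioned shift, vowel merger, vowel merger, apocope)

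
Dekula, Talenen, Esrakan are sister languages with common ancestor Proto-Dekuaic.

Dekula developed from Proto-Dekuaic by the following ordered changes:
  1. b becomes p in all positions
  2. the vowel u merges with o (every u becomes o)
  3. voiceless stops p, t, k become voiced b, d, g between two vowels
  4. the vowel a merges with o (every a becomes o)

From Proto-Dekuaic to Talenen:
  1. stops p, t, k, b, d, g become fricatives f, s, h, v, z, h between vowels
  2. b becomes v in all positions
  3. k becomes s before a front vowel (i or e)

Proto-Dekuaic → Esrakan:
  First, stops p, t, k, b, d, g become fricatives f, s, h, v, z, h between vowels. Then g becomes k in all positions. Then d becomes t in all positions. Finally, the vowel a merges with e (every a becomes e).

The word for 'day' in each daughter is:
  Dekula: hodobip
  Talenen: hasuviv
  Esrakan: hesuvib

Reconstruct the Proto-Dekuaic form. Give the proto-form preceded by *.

*hatubib

Position 5: Dekula has b, Talenen has v, Esrakan has v. Taking the neighbouring segments as reconstructed: Dekula b could go back to *p or *b; Talenen v could go back to *b or *v; Esrakan v could go back to *b or *v — the one source consistent with every daughter is *b.
Position 4: Dekula has o, Talenen has u, Esrakan has u. Talenen preserves u here (none of its changes turn any other segment into u), so the proto-segment is *u.
This points to *hatubib. Verify forward in each daughter:
Dekula: *hatubib > hatupip > hatopip > hadobip > hodobip  (by unconditioned shift, vowel merger, intervocalic voicing, vowel merger)
Talenen: start from *hatubib.
  rule 1 (intervocalic lenition): hatubib → hasuvib
  rule 2 (unconditioned shift): hasuvib → hasuviv
  rule 3: no change — hasuviv
  ⇒ Talenen hasuviv
Esrakan: start from *hatubib.
  rule 1 (intervocalic lenition): hatubib → hasuvib
  rule 2: no change — hasuvib
  rule 3: no change — hasuvib
  rule 4 (vowel merger): hasuvib → hesuvib
  ⇒ Esrakan hesuvib
*hatubib is the unique common source.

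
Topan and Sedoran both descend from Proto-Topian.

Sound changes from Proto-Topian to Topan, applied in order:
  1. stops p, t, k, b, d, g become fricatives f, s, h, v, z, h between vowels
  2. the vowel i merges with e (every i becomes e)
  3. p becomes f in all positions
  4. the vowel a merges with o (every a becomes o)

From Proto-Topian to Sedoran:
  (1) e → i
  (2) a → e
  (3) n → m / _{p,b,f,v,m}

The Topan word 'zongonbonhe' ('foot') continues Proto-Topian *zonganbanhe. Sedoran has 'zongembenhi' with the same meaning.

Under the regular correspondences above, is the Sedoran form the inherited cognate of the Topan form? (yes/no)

yes

Derive the expected Sedoran reflex of *zonganbanhe:
Sedoran: start from *zonganbanhe.
  rule 1 (vowel merger): zonganbanhe → zonganbanhi
  rule 2 (vowel merger): zonganbanhi → zongenbenhi
  rule 3 (nasal place assimilation): zongenbenhi → zongembenhi
  ⇒ Sedoran zongembenhi
Sedoran 'zongembenhi' matches the regular reflex exactly, so the pair is cognate.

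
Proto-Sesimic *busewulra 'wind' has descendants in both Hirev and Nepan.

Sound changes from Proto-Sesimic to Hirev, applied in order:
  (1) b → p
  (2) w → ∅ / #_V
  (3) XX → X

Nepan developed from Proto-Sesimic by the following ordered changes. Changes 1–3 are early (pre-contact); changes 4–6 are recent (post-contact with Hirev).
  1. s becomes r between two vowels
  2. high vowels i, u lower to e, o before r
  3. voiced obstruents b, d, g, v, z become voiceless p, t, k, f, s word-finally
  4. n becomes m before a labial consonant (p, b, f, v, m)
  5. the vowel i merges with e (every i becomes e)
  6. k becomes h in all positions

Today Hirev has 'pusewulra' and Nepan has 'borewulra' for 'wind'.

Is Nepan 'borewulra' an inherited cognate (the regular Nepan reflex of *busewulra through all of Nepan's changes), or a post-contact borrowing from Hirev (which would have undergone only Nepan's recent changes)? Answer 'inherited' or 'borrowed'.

inherited

If inherited, *busewulra would pass through all of Nepan's changes:
Nepan: start from *busewulra.
  rule 1 (rhotacism): busewulra → burewulra
  rule 2 (pre-rhotic lowering): burewulra → borewulra
  rule 3: no change — borewulra
  rule 4: no change — borewulra
  rule 5: no change — borewulra
  rule 6: no change — borewulra
  ⇒ Nepan borewulra
If borrowed from Hirev 'pusewulra' after the early changes, it would undergo only the recent ones:
  rule 4 (nasal place assimilation): no change (pusewulra)
  rule 5 (vowel merger): no change (pusewulra)
  rule 6 (unconditioned shift): no change (pusewulra)
  ⇒ as a loan: pusewulra
Nepan 'borewulra' matches the inherited outcome exactly, so it is an inherited cognate, not a loan.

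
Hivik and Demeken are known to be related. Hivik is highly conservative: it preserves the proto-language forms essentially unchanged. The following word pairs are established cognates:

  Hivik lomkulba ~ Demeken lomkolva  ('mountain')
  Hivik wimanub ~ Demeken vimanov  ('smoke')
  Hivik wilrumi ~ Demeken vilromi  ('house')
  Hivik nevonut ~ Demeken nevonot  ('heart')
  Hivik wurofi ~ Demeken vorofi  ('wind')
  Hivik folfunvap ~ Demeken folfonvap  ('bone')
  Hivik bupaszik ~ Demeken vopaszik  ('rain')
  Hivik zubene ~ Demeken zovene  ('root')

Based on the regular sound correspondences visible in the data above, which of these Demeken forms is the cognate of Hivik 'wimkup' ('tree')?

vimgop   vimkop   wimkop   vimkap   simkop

wimanub ~ vimanov, wilrumi ~ vilromi — Hivik w corresponds to Demeken v word-initially before a front vowel.
bupaszik ~ vopaszik — Hivik u corresponds to Demeken o after a consonant, before a labial obstruent.
Applying these to Hivik 'wimkup':
  wimkup → vimkup   (w→v word-initially before a front vowel)
  vimkup → vimkop   (u→o after a consonant, before a labial obstruent)
So the Demeken cognate is 'vimkop'.

vimkop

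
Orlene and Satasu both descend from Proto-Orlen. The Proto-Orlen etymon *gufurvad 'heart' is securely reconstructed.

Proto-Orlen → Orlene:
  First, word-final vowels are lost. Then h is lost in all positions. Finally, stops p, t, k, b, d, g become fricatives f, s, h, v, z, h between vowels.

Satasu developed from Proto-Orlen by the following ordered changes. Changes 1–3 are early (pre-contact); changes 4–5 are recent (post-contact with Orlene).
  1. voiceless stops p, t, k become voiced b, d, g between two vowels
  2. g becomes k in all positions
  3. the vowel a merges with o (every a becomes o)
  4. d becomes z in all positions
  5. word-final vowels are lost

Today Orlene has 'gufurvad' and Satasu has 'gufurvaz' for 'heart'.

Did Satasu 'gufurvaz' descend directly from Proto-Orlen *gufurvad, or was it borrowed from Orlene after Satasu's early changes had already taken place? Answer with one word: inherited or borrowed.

If inherited, *gufurvad would pass through all of Satasu's changes:
Satasu: *gufurvad
  gufurvad (rule 1 does not apply)
  gufurvad → kufurvad   [unconditioned shift]
  kufurvad → kufurvod   [vowel merger]
  kufurvod → kufurvoz   [unconditioned shift]
  kufurvoz (rule 5 does not apply)
  giving Satasu kufurvoz.
If borrowed from Orlene 'gufurvad' after the early changes, it would undergo only the recent ones:
  rule 4 (unconditioned shift): gufurvad → gufurvaz
  rule 5 (apocope): no change (gufurvaz)
  ⇒ as a loan: gufurvaz
Satasu 'gufurvaz' matches the loan outcome 'gufurvaz', not the inherited 'kufurvoz' — it skipped the early Satasu changes, so it was borrowed from Orlene.

borrowed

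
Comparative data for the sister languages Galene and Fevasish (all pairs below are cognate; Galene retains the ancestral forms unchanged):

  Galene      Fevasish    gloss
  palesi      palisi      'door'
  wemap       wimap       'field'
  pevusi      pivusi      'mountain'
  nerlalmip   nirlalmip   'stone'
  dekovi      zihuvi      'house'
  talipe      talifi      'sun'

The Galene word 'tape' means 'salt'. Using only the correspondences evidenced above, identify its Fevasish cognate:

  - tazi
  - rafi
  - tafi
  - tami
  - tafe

tafi

talipe ~ talifi — Galene p corresponds to Fevasish f between vowels (before a front vowel).
talipe ~ talifi — Galene e corresponds to Fevasish i word-finally.
Applying these to Galene 'tape':
  tape → tafe   (p→f between vowels (before a front vowel))
  tafe → tafi   (e→i word-finally)
So the Fevasish cognate is 'tafi'.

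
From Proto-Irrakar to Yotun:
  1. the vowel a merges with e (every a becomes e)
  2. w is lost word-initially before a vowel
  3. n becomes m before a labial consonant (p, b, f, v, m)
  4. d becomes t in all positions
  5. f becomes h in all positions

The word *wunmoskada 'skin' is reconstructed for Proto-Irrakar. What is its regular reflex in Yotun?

Yotun: start from *wunmoskada.
  rule 1 (vowel merger): wunmoskada → wunmoskede
  rule 2 (glide loss): wunmoskede → unmoskede
  rule 3 (nasal place assimilation): unmoskede → ummoskede
  rule 4 (unconditioned shift): ummoskede → ummoskete
  rule 5: no change — ummoskete
  ⇒ Yotun ummoskete

ummoskete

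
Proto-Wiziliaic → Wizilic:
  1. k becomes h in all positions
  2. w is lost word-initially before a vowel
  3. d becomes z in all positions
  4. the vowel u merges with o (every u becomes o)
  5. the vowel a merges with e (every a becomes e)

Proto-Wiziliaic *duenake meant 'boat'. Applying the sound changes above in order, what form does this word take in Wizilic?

Wizilic: *duenake > duenahe > zuenahe > zoenahe > zoenehe  (by unconditioned shift, unconditioned shift, vowel merger, vowel merger)

zoenehe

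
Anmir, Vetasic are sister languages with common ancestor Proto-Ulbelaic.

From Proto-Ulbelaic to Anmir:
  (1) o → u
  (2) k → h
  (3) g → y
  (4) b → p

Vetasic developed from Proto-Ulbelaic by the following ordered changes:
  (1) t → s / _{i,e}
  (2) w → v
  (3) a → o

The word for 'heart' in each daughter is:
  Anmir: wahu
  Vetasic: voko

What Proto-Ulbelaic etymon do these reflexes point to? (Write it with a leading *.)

Position 3: Anmir has h, Vetasic has k. Vetasic preserves k here (none of its changes turn any other segment into k), so the proto-segment is *k.
Position 4: Anmir has u, Vetasic has o. Taking the neighbouring segments as reconstructed: Anmir u could go back to *o or *u; Vetasic o could go back to *a or *o — the one source consistent with every daughter is *o.
This points to *wako. Verify forward in each daughter:
Anmir: *wako > waku > wahu  (by vowel merger, unconditioned shift)
Vetasic: *wako
  wako (rule 1 does not apply)
  wako → vako   [unconditioned shift]
  vako → voko   [vowel merger]
  giving Vetasic voko.
Only *wako yields all of Anmir wahu, Vetasic voko.

*wako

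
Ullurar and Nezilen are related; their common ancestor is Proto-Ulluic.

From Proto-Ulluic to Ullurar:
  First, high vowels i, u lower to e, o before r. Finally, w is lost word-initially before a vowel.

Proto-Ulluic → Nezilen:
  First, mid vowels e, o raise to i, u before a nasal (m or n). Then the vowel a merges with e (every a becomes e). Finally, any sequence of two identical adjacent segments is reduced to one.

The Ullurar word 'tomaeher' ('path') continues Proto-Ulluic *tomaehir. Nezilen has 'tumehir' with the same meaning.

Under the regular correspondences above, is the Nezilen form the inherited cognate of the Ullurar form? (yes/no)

Derive the expected Nezilen reflex of *tomaehir:
Nezilen: start from *tomaehir.
  rule 1 (pre-nasal raising): tomaehir → tumaehir
  rule 2 (vowel merger): tumaehir → tumeehir
  rule 3 (degemination): tumeehir → tumehir
  ⇒ Nezilen tumehir
Nezilen 'tumehir' matches the regular reflex exactly, so the pair is cognate.

yes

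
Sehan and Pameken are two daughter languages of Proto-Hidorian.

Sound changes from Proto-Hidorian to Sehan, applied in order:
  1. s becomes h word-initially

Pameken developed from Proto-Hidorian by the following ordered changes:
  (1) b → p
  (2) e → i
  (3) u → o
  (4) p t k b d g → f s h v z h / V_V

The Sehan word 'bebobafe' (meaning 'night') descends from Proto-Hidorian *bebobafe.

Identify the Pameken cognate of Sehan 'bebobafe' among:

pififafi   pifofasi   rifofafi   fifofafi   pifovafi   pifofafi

pifofafi

Pameken: *bebobafe > pepopafe > pipopafi > pifofafi  (by unconditioned shift, vowel merger, intervocalic lenition)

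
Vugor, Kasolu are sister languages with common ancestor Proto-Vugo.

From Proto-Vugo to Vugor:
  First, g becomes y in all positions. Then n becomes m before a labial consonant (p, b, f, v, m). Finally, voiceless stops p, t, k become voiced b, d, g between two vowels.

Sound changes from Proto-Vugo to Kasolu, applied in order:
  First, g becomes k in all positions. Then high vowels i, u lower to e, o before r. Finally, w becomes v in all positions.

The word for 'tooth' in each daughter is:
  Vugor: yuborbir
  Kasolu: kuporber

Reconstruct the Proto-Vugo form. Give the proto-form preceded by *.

Position 3: Vugor has b, Kasolu has p. Kasolu preserves p here (none of its changes turn any other segment into p), so the proto-segment is *p.
Position 1: Vugor has y, Kasolu has k. Taking the neighbouring segments as reconstructed: Vugor y could go back to *g or *y; Kasolu k could go back to *k or *g — the one source consistent with every daughter is *g.
Position 7: Vugor has i, Kasolu has e. Vugor preserves i here (none of its changes turn any other segment into i), so the proto-segment is *i.
This points to *guporbir. Verify forward in each daughter:
Vugor: *guporbir
  guporbir → yuporbir   [unconditioned shift]
  yuporbir (rule 2 does not apply)
  yuporbir → yuborbir   [intervocalic voicing]
  giving Vugor yuborbir.
Kasolu: *guporbir > kuporbir > kuporber  (by unconditioned shift, pre-rhotic lowering)
*guporbir is the unique common source.

*guporbir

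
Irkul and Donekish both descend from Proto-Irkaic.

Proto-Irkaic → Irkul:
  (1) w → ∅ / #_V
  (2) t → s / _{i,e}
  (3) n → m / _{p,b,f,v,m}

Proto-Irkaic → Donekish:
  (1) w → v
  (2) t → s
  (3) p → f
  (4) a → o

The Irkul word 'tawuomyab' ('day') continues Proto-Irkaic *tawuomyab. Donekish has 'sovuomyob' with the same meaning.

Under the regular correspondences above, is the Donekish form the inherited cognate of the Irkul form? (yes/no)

yes

Derive the expected Donekish reflex of *tawuomyab:
Donekish: start from *tawuomyab.
  rule 1 (unconditioned shift): tawuomyab → tavuomyab
  rule 2 (unconditioned shift): tavuomyab → savuomyab
  rule 3: no change — savuomyab
  rule 4 (vowel merger): savuomyab → sovuomyob
  ⇒ Donekish sovuomyob
Donekish 'sovuomyob' matches the regular reflex exactly, so the pair is cognate.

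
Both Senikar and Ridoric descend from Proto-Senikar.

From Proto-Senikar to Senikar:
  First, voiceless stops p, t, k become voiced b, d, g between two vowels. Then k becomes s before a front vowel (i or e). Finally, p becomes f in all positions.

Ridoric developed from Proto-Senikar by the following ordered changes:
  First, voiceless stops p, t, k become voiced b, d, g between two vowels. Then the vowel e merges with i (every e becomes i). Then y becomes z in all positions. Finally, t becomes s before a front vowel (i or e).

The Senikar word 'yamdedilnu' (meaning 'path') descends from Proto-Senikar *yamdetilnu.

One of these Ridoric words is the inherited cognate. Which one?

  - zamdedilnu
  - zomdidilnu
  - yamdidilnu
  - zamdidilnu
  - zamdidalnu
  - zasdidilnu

zamdidilnu

Ridoric: *yamdetilnu > yamdedilnu > yamdidilnu > zamdidilnu  (by intervocalic voicing, vowel merger, unconditioned shift)
The other candidates each miss or misapply at least one Ridoric change.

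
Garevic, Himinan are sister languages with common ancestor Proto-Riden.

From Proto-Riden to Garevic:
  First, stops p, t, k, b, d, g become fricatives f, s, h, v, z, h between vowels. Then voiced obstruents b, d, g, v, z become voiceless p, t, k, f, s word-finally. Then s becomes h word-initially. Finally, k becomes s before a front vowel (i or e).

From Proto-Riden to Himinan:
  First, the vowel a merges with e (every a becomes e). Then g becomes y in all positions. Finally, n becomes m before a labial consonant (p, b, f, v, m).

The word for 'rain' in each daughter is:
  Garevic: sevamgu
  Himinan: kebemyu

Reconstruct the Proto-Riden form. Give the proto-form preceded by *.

*kebamgu

Position 1: Garevic has s, Himinan has k. Himinan preserves k here (none of its changes turn any other segment into k), so the proto-segment is *k.
Position 4: Garevic has a, Himinan has e. Garevic preserves a here (none of its changes turn any other segment into a), so the proto-segment is *a.
This points to *kebamgu. Verify forward in each daughter:
Garevic: start from *kebamgu.
  rule 1 (intervocalic lenition): kebamgu → kevamgu
  rule 2: no change — kevamgu
  rule 3: no change — kevamgu
  rule 4 (palatalisation): kevamgu → sevamgu
  ⇒ Garevic sevamgu
Himinan: *kebamgu
  kebamgu → kebemgu   [vowel merger]
  kebemgu → kebemyu   [unconditioned shift]
  kebemyu (rule 3 does not apply)
  giving Himinan kebemyu.
Only *kebamgu yields all of Garevic sevamgu, Himinan kebemyu.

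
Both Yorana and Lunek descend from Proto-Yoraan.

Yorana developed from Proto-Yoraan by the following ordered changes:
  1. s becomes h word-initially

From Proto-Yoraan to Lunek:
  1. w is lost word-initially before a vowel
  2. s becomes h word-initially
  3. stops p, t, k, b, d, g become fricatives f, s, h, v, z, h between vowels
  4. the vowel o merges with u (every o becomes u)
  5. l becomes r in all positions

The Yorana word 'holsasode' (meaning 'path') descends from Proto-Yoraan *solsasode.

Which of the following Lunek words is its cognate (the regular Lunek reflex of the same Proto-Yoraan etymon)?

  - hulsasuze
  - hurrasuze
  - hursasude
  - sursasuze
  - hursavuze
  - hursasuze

Lunek: *solsasode
  solsasode (rule 1 does not apply)
  solsasode → holsasode   [debuccalisation]
  holsasode → holsasoze   [intervocalic lenition]
  holsasoze → hulsasuze   [vowel merger]
  hulsasuze → hursasuze   [unconditioned shift]
  giving Lunek hursasuze.
Only 'hursasuze' matches the regular Lunek development of *solsasode.

hursasuze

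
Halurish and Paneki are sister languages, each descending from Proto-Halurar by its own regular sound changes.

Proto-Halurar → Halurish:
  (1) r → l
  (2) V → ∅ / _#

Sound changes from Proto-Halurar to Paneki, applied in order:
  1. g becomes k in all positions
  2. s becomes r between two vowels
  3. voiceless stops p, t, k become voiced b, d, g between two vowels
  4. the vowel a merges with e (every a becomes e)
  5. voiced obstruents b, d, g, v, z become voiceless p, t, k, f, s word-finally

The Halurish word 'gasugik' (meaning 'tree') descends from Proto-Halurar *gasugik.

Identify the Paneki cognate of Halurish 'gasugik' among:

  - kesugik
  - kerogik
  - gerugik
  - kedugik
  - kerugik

kerugik

Paneki: start from *gasugik.
  rule 1 (unconditioned shift): gasugik → kasukik
  rule 2 (rhotacism): kasukik → karukik
  rule 3 (intervocalic voicing): karukik → karugik
  rule 4 (vowel merger): karugik → kerugik
  rule 5: no change — kerugik
  ⇒ Paneki kerugik
The other candidates each miss or misapply at least one Paneki change.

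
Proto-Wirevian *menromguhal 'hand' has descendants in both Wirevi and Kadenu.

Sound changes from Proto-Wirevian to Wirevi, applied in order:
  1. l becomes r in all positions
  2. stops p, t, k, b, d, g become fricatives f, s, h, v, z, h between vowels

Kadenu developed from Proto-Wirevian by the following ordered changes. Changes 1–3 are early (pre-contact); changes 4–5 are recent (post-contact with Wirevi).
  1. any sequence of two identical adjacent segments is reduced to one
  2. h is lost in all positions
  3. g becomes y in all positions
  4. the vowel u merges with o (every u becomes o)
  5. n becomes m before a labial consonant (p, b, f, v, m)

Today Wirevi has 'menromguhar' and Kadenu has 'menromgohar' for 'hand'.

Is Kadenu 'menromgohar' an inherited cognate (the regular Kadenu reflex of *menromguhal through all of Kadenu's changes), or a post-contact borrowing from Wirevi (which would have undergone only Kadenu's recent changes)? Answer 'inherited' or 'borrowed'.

borrowed

If inherited, *menromguhal would pass through all of Kadenu's changes:
Kadenu: *menromguhal > menromgual > menromyual > menromyoal  (by h-loss, unconditioned shift, vowel merger)
If borrowed from Wirevi 'menromguhar' after the early changes, it would undergo only the recent ones:
  rule 4 (vowel merger): menromguhar → menromgohar
  rule 5 (nasal place assimilation): no change (menromgohar)
  ⇒ as a loan: menromgohar
Kadenu 'menromgohar' matches the loan outcome 'menromgohar', not the inherited 'menromyoal' — it skipped the early Kadenu changes, so it was borrowed from Wirevi.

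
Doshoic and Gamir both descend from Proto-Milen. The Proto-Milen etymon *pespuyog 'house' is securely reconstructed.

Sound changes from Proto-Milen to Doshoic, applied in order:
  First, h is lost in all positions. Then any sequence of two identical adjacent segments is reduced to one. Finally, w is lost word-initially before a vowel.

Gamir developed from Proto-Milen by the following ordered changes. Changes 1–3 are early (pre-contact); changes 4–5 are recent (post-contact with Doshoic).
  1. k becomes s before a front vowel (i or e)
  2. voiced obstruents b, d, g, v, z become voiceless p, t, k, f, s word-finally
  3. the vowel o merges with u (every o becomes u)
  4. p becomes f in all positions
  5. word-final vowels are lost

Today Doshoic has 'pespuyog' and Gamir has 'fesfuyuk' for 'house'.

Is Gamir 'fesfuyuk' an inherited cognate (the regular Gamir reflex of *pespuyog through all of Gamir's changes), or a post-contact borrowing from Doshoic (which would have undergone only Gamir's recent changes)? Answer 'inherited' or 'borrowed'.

If inherited, *pespuyog would pass through all of Gamir's changes:
Gamir: *pespuyog > pespuyok > pespuyuk > fesfuyuk  (by final devoicing, vowel merger, unconditioned shift)
If borrowed from Doshoic 'pespuyog' after the early changes, it would undergo only the recent ones:
  rule 4 (unconditioned shift): pespuyog → fesfuyog
  rule 5 (apocope): no change (fesfuyog)
  ⇒ as a loan: fesfuyog
Gamir 'fesfuyuk' matches the inherited outcome exactly, so it is an inherited cognate, not a loan.

inherited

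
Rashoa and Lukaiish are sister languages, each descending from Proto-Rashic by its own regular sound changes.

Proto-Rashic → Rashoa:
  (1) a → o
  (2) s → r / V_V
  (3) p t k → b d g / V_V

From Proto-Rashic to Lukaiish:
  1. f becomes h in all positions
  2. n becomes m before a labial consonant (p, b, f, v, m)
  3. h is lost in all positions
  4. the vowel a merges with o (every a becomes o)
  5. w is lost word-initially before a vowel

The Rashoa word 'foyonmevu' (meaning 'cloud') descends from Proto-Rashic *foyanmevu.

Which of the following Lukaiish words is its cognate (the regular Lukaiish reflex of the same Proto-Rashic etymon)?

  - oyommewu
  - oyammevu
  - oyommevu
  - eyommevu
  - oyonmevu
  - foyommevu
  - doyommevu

Lukaiish: *foyanmevu
  foyanmevu → hoyanmevu   [unconditioned shift]
  hoyanmevu → hoyammevu   [nasal place assimilation]
  hoyammevu → oyammevu   [h-loss]
  oyammevu → oyommevu   [vowel merger]
  oyommevu (rule 5 does not apply)
  giving Lukaiish oyommevu.
The other candidates each miss or misapply at least one Lukaiish change.

oyommevu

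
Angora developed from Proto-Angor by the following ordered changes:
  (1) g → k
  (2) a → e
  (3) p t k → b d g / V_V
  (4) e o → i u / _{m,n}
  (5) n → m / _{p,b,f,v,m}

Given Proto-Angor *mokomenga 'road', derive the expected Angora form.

Angora: *mokomenga
  mokomenga → mokomenka   [unconditioned shift]
  mokomenka → mokomenke   [vowel merger]
  mokomenke → mogomenke   [intervocalic voicing]
  mogomenke → moguminke   [pre-nasal raising]
  moguminke (rule 5 does not apply)
  giving Angora moguminke.

moguminke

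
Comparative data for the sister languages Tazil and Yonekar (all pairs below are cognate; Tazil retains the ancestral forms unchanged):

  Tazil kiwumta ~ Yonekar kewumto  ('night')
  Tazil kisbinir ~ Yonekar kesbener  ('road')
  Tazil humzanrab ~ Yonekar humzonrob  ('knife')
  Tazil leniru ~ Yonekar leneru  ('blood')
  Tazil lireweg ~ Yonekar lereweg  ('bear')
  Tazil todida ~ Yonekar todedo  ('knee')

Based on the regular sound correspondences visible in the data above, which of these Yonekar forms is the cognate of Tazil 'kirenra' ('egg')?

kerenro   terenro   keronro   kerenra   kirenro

kerenro

kisbinir ~ kesbener, leniru ~ leneru — Tazil i corresponds to Yonekar e after a consonant, before r.
kiwumta ~ kewumto, todida ~ todedo — Tazil a corresponds to Yonekar o word-finally.
Applying these to Tazil 'kirenra':
  kirenra → kerenra   (i→e after a consonant, before r)
  kerenra → kerenro   (a→o word-finally)
So the Yonekar cognate is 'kerenro'.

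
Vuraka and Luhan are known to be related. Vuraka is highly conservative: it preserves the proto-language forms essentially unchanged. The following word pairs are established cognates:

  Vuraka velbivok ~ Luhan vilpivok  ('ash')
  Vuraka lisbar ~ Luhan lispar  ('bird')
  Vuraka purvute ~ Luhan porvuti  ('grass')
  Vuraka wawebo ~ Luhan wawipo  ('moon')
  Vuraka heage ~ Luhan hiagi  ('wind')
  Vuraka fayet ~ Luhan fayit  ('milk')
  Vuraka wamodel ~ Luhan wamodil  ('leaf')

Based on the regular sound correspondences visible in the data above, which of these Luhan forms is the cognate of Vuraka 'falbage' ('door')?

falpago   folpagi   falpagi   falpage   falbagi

lisbar ~ lispar — Vuraka b corresponds to Luhan p after a consonant, before a back vowel.
purvute ~ porvuti, heage ~ hiagi — Vuraka e corresponds to Luhan i word-finally.
Applying these to Vuraka 'falbage':
  falbage → falpage   (b→p after a consonant, before a back vowel)
  falpage → falpagi   (e→i word-finally)
So the Luhan cognate is 'falpagi'.

falpagi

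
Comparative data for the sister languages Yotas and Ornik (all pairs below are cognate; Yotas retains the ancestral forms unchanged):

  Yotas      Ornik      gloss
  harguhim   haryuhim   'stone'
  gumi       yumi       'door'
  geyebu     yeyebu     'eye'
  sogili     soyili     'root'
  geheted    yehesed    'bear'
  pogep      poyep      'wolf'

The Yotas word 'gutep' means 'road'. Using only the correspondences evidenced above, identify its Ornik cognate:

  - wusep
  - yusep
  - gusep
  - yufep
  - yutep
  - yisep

gumi ~ yumi — Yotas g corresponds to Ornik y word-initially before a back vowel.
geheted ~ yehesed — Yotas t corresponds to Ornik s between vowels (before a front vowel).
Applying these to Yotas 'gutep':
  gutep → yutep   (g→y word-initially before a back vowel)
  yutep → yusep   (t→s between vowels (before a front vowel))
So the Ornik cognate is 'yusep'.

yusep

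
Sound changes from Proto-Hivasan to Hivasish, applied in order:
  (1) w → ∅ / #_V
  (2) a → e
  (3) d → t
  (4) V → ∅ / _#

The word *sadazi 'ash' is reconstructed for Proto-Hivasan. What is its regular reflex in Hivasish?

Hivasish: start from *sadazi.
  rule 1: no change — sadazi
  rule 2 (vowel merger): sadazi → sedezi
  rule 3 (unconditioned shift): sedezi → setezi
  rule 4 (apocope): setezi → setez
  ⇒ Hivasish setez

setez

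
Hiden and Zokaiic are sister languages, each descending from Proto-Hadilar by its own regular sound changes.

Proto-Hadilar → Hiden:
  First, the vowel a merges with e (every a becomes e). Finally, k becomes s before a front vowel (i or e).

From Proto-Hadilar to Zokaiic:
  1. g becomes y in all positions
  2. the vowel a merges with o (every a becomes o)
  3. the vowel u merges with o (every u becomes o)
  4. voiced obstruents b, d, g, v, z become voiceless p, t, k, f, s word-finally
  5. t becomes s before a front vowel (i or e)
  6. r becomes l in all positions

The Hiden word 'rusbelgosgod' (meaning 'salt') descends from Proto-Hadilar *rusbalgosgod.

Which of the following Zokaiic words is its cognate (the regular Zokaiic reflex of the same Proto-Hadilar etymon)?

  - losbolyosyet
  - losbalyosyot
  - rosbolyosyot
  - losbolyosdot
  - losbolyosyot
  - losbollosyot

losbolyosyot

Zokaiic: start from *rusbalgosgod.
  rule 1 (unconditioned shift): rusbalgosgod → rusbalyosyod
  rule 2 (vowel merger): rusbalyosyod → rusbolyosyod
  rule 3 (vowel merger): rusbolyosyod → rosbolyosyod
  rule 4 (final devoicing): rosbolyosyod → rosbolyosyot
  rule 5: no change — rosbolyosyot
  rule 6 (unconditioned shift): rosbolyosyot → losbolyosyot
  ⇒ Zokaiic losbolyosyot
Only 'losbolyosyot' matches the regular Zokaiic development of *rusbalgosgod.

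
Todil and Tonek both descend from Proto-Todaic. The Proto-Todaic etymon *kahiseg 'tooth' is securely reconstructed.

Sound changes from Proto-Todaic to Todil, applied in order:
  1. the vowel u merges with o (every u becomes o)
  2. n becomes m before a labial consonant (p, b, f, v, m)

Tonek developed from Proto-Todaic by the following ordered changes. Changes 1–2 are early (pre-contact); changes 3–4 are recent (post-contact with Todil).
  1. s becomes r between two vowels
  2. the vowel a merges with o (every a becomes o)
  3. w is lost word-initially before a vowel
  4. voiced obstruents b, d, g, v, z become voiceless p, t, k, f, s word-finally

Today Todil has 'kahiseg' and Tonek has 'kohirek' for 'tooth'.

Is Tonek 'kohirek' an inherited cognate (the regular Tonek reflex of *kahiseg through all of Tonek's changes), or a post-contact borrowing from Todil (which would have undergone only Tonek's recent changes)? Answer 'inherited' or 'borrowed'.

If inherited, *kahiseg would pass through all of Tonek's changes:
Tonek: *kahiseg > kahireg > kohireg > kohirek  (by rhotacism, vowel merger, final devoicing)
If borrowed from Todil 'kahiseg' after the early changes, it would undergo only the recent ones:
  rule 3 (glide loss): no change (kahiseg)
  rule 4 (final devoicing): kahiseg → kahisek
  ⇒ as a loan: kahisek
Tonek 'kohirek' matches the inherited outcome exactly, so it is an inherited cognate, not a loan.

inherited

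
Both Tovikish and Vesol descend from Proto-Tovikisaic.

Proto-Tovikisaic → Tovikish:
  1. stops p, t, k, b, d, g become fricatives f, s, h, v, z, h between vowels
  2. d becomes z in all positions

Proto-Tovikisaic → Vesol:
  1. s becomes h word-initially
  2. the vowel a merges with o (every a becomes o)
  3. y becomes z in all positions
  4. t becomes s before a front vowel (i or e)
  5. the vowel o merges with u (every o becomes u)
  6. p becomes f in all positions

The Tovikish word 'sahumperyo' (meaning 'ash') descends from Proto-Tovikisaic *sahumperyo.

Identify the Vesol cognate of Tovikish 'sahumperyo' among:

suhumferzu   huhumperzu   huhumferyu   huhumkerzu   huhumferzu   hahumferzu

Vesol: *sahumperyo
  sahumperyo → hahumperyo   [debuccalisation]
  hahumperyo → hohumperyo   [vowel merger]
  hohumperyo → hohumperzo   [unconditioned shift]
  hohumperzo (rule 4 does not apply)
  hohumperzo → huhumperzu   [vowel merger]
  huhumperzu → huhumferzu   [unconditioned shift]
  giving Vesol huhumferzu.

huhumferzu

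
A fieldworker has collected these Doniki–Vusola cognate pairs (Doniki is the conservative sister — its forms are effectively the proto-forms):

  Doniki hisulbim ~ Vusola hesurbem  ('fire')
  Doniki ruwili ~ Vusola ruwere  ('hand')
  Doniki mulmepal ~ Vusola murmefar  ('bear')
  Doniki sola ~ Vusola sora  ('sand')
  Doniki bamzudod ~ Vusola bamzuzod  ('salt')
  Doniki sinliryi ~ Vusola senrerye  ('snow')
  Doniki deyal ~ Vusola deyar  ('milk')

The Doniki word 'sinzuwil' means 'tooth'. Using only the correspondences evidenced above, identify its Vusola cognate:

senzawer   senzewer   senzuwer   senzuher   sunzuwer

sinliryi ~ senrerye — Doniki i corresponds to Vusola e after a consonant, before a nasal.
hisulbim ~ hesurbem, ruwili ~ ruwere — Doniki i corresponds to Vusola e after a consonant, before a consonant other than r, m, n, p, b, f, v.
mulmepal ~ murmefar, deyal ~ deyar — Doniki l corresponds to Vusola r word-finally.
Applying these to Doniki 'sinzuwil':
  sinzuwil → senzuwil   (i→e after a consonant, before a nasal)
  senzuwil → senzuwel   (i→e after a consonant, before a consonant other than r, m, n, p, b, f, v)
  senzuwel → senzuwer   (l→r word-finally)
So the Vusola cognate is 'senzuwer'.

senzuwer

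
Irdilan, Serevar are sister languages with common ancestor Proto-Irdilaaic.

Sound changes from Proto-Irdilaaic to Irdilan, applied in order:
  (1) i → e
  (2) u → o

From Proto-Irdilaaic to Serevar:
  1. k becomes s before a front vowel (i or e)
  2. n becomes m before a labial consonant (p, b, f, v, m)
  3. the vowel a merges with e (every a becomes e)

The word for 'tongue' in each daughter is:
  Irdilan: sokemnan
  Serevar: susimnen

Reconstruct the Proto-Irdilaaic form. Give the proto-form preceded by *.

*sukimnan

Position 7: Irdilan has a, Serevar has e. Irdilan preserves a here (none of its changes turn any other segment into a), so the proto-segment is *a.
Position 4: Irdilan has e, Serevar has i. Serevar preserves i here (none of its changes turn any other segment into i), so the proto-segment is *i.
Continuing position by position gives *sukimnan; check it forward:
Irdilan: *sukimnan
  sukimnan → sukemnan   [vowel merger]
  sukemnan → sokemnan   [vowel merger]
  giving Irdilan sokemnan.
Serevar: *sukimnan
  sukimnan → susimnan   [palatalisation]
  susimnan (rule 2 does not apply)
  susimnan → susimnen   [vowel merger]
  giving Serevar susimnen.
Only *sukimnan yields all of Irdilan sokemnan, Serevar susimnen.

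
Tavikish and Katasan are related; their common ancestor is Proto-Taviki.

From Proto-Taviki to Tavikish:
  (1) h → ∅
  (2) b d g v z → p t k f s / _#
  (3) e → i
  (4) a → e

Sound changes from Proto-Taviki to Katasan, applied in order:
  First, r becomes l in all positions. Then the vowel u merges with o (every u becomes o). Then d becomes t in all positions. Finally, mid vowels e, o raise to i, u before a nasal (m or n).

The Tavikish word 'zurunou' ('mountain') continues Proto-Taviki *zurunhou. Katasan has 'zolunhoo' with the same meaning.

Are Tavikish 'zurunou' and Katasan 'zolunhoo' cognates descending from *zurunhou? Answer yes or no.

Derive the expected Katasan reflex of *zurunhou:
Katasan: *zurunhou > zulunhou > zolonhoo > zolunhoo  (by unconditioned shift, vowel merger, pre-nasal raising)
Katasan 'zolunhoo' matches the regular reflex exactly, so the pair is cognate.

yes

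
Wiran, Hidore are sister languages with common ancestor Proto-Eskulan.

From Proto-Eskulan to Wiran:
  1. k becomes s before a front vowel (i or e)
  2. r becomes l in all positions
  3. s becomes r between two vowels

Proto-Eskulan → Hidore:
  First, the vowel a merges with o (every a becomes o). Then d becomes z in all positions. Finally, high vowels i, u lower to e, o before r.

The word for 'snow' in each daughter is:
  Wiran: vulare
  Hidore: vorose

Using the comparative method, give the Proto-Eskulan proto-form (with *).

*vurase

Position 4: Wiran has a, Hidore has o. Wiran preserves a here (none of its changes turn any other segment into a), so the proto-segment is *a.
Position 2: Wiran has u, Hidore has o. Wiran preserves u here (none of its changes turn any other segment into u), so the proto-segment is *u.
Verify the candidate proto-form against each daughter:
Wiran: *vurase
  vurase (rule 1 does not apply)
  vurase → vulase   [unconditioned shift]
  vulase → vulare   [rhotacism]
  giving Wiran vulare.
Hidore: *vurase > vurose > vorose  (by vowel merger, pre-rhotic lowering)
Only *vurase yields all of Wiran vulare, Hidore vorose.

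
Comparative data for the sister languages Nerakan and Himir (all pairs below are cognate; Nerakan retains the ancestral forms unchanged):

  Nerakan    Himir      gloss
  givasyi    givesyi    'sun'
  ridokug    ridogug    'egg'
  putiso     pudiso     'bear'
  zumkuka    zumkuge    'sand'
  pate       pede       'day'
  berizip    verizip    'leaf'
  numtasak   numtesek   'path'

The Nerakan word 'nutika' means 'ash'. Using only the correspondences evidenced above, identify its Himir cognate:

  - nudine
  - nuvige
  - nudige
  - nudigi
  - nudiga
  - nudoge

nudige

putiso ~ pudiso — Nerakan t corresponds to Himir d between vowels (before a front vowel).
zumkuka ~ zumkuge — Nerakan k corresponds to Himir g between vowels (before a back vowel).
zumkuka ~ zumkuge — Nerakan a corresponds to Himir e word-finally.
Applying these to Nerakan 'nutika':
  nutika → nudika   (t→d between vowels (before a front vowel))
  nudika → nudiga   (k→g between vowels (before a back vowel))
  nudiga → nudige   (a→e word-finally)
So the Himir cognate is 'nudige'.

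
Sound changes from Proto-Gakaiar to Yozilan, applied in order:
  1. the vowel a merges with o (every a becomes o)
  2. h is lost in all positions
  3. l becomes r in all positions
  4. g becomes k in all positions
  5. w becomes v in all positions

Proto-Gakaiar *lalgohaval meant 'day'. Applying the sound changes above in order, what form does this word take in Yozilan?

Yozilan: *lalgohaval > lolgohovol > lolgoovol > rorgoovor > rorkoovor  (by vowel merger, h-loss, unconditioned shift, unconditioned shift)

rorkoovor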